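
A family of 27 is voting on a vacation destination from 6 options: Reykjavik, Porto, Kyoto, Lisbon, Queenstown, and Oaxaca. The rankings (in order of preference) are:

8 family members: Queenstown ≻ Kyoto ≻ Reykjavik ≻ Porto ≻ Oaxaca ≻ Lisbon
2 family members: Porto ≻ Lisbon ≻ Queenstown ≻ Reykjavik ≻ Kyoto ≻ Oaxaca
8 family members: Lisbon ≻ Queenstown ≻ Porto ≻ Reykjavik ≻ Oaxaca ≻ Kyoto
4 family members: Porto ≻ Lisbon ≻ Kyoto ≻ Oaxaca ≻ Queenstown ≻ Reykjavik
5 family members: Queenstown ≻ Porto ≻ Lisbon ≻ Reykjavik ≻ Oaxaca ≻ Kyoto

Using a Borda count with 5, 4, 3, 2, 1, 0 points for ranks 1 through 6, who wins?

Reykjavik: 8·3 + 2·2 + 8·2 + 4·0 + 5·2 = 54
Porto: 8·2 + 2·5 + 8·3 + 4·5 + 5·4 = 90
Kyoto: 8·4 + 2·1 + 8·0 + 4·3 + 5·0 = 46
Lisbon: 8·0 + 2·4 + 8·5 + 4·4 + 5·3 = 79
Queenstown: 8·5 + 2·3 + 8·4 + 4·1 + 5·5 = 107
Oaxaca: 8·1 + 2·0 + 8·1 + 4·2 + 5·1 = 29
Queenstown has the highest Borda score (107).

Queenstown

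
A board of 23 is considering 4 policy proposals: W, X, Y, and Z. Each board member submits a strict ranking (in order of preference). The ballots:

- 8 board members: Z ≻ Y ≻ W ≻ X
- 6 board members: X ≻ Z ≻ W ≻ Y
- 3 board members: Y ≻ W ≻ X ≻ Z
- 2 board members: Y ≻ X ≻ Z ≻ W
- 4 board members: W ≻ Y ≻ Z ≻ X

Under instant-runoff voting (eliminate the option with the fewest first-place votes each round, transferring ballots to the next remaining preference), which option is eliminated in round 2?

X

Round 1: W 4, X 6, Y 5, Z 8. Eliminate W.
Round 2: X 6, Y 9, Z 8. Eliminate X.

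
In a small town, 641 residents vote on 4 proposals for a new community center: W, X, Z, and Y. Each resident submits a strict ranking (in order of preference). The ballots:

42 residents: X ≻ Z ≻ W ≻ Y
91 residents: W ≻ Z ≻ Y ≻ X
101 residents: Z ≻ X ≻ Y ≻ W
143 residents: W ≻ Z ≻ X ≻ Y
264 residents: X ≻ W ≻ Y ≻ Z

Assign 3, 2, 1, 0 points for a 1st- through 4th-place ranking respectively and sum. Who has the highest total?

W

W: 42·1 + 91·3 + 101·0 + 143·3 + 264·2 = 1272
X: 42·3 + 91·0 + 101·2 + 143·1 + 264·3 = 1263
Z: 42·2 + 91·2 + 101·3 + 143·2 + 264·0 = 855
Y: 42·0 + 91·1 + 101·1 + 143·0 + 264·1 = 456
W has the highest Borda score (1272).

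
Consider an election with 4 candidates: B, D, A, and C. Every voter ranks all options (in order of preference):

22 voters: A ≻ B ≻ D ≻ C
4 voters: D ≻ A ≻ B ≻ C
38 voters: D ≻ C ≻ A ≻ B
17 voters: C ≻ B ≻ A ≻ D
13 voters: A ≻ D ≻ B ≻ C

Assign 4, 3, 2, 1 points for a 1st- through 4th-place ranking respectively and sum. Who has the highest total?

D

B: 22·3 + 4·2 + 38·1 + 17·3 + 13·2 = 189
D: 22·2 + 4·4 + 38·4 + 17·1 + 13·3 = 268
A: 22·4 + 4·3 + 38·2 + 17·2 + 13·4 = 262
C: 22·1 + 4·1 + 38·3 + 17·4 + 13·1 = 221
D has the highest Borda score (268).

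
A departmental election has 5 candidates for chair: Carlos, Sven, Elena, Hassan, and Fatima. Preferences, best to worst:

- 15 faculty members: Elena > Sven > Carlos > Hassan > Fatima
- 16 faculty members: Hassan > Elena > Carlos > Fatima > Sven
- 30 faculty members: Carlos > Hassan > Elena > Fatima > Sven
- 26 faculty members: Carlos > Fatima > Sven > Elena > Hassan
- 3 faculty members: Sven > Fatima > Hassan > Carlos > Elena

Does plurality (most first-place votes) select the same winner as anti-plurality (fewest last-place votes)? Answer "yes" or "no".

yes

Plurality — first-place votes: Carlos 56, Sven 3, Elena 15, Hassan 16, Fatima 0. Winner: Carlos.
Anti-plurality — last-place votes: Carlos 0, Sven 46, Elena 3, Hassan 26, Fatima 15. Winner: Carlos.
The two methods agree.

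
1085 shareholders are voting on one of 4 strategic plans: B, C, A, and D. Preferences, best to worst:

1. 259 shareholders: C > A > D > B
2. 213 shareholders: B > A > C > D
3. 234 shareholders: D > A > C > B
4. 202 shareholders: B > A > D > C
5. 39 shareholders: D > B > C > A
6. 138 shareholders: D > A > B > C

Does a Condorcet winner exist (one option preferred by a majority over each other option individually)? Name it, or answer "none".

A

A vs B: 631–454 for A.
A vs C: 787–298 for A.
A vs D: 674–411 for A.
A beats every other option head-to-head.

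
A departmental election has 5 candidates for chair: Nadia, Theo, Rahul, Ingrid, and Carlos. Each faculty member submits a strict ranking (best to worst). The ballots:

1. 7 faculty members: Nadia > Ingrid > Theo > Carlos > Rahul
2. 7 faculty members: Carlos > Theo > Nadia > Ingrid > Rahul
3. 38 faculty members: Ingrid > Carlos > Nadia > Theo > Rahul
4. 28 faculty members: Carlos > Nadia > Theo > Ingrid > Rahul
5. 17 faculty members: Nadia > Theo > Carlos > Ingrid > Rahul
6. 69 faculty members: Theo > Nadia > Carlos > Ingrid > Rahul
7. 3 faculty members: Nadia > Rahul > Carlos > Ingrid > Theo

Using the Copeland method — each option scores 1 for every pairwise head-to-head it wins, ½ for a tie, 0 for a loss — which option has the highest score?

Nadia: beats Theo, Rahul, Ingrid, and Carlos → score 4.
Theo: beats Rahul, Ingrid, and Carlos; loses to Nadia → score 3.
Rahul: loses to Nadia, Theo, Ingrid, and Carlos → score 0.
Ingrid: beats Rahul; loses to Nadia, Theo, and Carlos → score 1.
Carlos: beats Rahul and Ingrid; loses to Nadia and Theo → score 2.
Nadia has the best pairwise record.

Nadia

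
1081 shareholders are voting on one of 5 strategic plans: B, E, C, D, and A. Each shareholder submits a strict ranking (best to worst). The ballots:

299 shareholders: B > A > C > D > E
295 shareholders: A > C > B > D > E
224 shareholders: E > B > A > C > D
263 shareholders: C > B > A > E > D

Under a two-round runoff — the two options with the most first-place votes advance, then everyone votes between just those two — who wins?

Round 1 first-place votes: B 299, E 224, C 263, D 0, A 295.
B and A advance.
Runoff: B is preferred to A by 786 voters; A by 295.
B wins the runoff.

B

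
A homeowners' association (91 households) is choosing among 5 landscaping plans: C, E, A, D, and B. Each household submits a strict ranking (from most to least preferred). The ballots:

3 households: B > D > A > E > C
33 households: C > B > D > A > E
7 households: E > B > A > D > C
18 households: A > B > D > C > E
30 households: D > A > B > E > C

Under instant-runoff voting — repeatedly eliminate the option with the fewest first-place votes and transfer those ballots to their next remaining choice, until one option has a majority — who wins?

D

Round 1: C 33, E 7, A 18, D 30, B 3. Eliminate B.
Round 2: C 33, E 7, A 18, D 33. Eliminate E.
Round 3: C 33, A 25, D 33. Eliminate A.
Round 4: C 33, D 58. D has a majority.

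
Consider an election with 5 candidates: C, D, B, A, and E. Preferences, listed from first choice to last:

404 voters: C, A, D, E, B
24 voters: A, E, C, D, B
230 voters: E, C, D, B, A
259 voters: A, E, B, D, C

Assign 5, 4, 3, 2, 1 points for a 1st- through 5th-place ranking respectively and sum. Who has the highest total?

C

C: 404·5 + 24·3 + 230·4 + 259·1 = 3271
D: 404·3 + 24·2 + 230·3 + 259·2 = 2468
B: 404·1 + 24·1 + 230·2 + 259·3 = 1665
A: 404·4 + 24·5 + 230·1 + 259·5 = 3261
E: 404·2 + 24·4 + 230·5 + 259·4 = 3090
C has the highest Borda score (3271).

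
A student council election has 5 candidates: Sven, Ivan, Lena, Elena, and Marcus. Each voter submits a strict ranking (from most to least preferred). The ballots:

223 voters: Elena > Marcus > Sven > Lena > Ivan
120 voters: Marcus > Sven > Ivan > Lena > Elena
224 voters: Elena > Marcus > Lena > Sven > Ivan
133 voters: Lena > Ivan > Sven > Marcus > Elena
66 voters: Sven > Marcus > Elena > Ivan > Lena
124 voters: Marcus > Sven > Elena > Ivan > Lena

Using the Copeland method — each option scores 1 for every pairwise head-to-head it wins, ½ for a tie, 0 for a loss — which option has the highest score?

Sven: beats Ivan and Lena; loses to Elena and Marcus → score 2.
Ivan: loses to Sven, Lena, Elena, and Marcus → score 0.
Lena: beats Ivan; loses to Sven, Elena, and Marcus → score 1.
Elena: beats Sven, Ivan, Lena, and Marcus → score 4.
Marcus: beats Sven, Ivan, and Lena; loses to Elena → score 3.
Elena has the best pairwise record.

Elena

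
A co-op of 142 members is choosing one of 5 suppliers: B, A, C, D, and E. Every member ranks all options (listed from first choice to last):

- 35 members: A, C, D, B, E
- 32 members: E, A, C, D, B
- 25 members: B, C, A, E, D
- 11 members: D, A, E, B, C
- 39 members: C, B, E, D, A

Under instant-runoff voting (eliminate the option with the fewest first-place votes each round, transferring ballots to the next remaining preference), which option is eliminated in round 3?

E

Round 1: B 25, A 35, C 39, D 11, E 32. Eliminate D.
Round 2: B 25, A 46, C 39, E 32. Eliminate B.
Round 3: A 46, C 64, E 32. Eliminate E.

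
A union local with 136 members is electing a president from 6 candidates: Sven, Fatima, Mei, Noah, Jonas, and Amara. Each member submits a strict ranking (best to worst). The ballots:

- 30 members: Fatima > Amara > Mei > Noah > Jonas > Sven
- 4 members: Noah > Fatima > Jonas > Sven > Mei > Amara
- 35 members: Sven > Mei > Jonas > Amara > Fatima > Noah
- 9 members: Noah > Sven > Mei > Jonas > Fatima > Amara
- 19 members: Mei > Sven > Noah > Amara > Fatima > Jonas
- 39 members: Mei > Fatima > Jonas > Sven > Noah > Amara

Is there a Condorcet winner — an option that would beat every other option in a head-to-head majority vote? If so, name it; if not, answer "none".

Mei vs Sven: 88–48 for Mei.
Mei vs Fatima: 102–34 for Mei.
Mei vs Noah: 123–13 for Mei.
Mei vs Jonas: 132–4 for Mei.
Mei vs Amara: 106–30 for Mei.
Mei beats every other option head-to-head.

Mei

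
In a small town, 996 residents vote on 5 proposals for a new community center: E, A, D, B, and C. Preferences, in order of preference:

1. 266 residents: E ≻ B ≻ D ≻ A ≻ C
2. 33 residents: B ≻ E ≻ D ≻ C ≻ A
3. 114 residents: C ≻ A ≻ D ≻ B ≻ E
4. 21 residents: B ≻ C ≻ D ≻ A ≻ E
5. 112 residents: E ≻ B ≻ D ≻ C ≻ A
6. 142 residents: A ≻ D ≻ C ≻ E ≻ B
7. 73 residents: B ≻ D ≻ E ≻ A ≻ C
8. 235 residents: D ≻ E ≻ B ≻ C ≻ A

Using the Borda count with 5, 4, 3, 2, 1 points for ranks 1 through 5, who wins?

E: 266·5 + 33·4 + 114·1 + 21·1 + 112·5 + 142·2 + 73·3 + 235·4 = 3600
A: 266·2 + 33·1 + 114·4 + 21·2 + 112·1 + 142·5 + 73·2 + 235·1 = 2266
D: 266·3 + 33·3 + 114·3 + 21·3 + 112·3 + 142·4 + 73·4 + 235·5 = 3673
B: 266·4 + 33·5 + 114·2 + 21·5 + 112·4 + 142·1 + 73·5 + 235·3 = 3222
C: 266·1 + 33·2 + 114·5 + 21·4 + 112·2 + 142·3 + 73·1 + 235·2 = 2179
D has the highest Borda score (3673).

D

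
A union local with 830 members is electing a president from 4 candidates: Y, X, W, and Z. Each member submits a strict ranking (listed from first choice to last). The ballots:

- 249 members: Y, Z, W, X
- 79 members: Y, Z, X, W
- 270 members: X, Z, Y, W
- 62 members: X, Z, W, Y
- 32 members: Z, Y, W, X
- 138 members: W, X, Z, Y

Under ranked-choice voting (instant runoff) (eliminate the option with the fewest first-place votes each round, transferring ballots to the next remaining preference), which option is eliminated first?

Z

Round 1: Y 328, X 332, W 138, Z 32. Eliminate Z.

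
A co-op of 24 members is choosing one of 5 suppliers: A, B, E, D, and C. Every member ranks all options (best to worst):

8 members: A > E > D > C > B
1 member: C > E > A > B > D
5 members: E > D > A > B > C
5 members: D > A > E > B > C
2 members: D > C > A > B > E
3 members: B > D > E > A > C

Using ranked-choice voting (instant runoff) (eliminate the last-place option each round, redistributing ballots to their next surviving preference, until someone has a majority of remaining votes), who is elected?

D

Round 1: A 8, B 3, E 5, D 7, C 1. Eliminate C.
Round 2: A 8, B 3, E 6, D 7. Eliminate B.
Round 3: A 8, E 6, D 10. Eliminate E.
Round 4: A 9, D 15. D has a majority.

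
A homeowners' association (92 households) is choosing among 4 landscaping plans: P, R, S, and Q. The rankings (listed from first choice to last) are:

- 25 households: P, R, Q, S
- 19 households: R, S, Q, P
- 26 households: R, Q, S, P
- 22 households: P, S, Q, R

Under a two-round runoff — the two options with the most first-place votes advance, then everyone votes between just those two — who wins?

P

Round 1 first-place votes: P 47, R 45, S 0, Q 0.
P and R advance.
Runoff: P is preferred to R by 47 voters; R by 45.
P wins the runoff.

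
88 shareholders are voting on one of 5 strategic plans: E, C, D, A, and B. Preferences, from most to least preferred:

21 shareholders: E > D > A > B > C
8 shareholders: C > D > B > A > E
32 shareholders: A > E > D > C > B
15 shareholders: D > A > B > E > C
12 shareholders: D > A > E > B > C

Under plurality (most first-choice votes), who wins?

First-place votes: E 21, C 8, D 27, A 32, B 0.
A has the most first-place votes.

A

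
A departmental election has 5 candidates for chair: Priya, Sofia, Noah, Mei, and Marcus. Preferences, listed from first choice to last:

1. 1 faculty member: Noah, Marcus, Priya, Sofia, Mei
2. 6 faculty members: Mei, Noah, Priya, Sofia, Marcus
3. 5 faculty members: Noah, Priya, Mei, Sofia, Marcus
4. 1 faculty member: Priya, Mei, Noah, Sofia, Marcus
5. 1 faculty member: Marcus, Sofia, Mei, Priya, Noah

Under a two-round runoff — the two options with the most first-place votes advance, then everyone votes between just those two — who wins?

Round 1 first-place votes: Priya 1, Sofia 0, Noah 6, Mei 6, Marcus 1.
Noah and Mei advance.
Runoff: Noah is preferred to Mei by 6 voters; Mei by 8.
Mei wins the runoff.

Mei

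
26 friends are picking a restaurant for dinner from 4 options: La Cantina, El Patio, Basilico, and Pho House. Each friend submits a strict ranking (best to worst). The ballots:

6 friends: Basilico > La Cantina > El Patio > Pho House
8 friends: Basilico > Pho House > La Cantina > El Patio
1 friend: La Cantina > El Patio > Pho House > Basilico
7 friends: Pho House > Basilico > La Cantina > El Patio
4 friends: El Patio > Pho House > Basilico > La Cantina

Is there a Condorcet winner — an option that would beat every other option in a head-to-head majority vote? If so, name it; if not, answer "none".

Basilico vs La Cantina: 25–1 for Basilico.
Basilico vs El Patio: 21–5 for Basilico.
Basilico vs Pho House: 14–12 for Basilico.
Basilico beats every other option head-to-head.

Basilico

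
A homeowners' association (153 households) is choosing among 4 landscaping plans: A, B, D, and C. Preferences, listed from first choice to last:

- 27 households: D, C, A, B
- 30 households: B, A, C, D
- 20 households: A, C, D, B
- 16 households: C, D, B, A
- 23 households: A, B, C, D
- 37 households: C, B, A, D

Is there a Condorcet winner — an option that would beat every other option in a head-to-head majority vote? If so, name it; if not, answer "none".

C vs A: 80–73 for C.
C vs B: 100–53 for C.
C vs D: 126–27 for C.
C beats every other option head-to-head.

C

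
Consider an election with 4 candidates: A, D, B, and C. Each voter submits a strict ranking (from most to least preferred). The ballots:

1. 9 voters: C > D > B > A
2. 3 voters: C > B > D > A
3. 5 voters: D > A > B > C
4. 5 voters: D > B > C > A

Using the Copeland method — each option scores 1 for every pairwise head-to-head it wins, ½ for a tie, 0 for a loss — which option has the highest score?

C

A: loses to D, B, and C → score 0.
D: beats A and B; loses to C → score 2.
B: beats A; loses to D and C → score 1.
C: beats A, D, and B → score 3.
C has the best pairwise record.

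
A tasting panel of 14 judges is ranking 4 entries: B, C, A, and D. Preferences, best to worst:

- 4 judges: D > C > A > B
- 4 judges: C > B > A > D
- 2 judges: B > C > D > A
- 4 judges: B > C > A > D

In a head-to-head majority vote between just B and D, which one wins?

B

Voters preferring B to D: 10; preferring D to B: 4.
B wins the head-to-head.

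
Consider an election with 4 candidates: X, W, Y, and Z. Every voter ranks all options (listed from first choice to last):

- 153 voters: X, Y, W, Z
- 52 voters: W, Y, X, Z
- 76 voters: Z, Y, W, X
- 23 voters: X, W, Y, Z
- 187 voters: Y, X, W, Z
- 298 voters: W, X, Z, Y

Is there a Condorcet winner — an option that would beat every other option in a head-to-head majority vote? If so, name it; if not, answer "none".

Checking pairwise contests:
W beats X 426–363.
Y beats W 416–373.
X beats Y 474–315.
X beats Z 713–76.
Every option loses at least one head-to-head, so there is no Condorcet winner.

none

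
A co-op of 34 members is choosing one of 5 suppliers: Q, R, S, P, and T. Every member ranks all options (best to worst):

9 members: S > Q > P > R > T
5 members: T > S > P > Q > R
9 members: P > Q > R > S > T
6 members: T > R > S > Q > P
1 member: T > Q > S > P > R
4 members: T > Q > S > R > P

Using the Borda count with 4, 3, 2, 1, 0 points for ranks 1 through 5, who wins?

S

Q: 9·3 + 5·1 + 9·3 + 6·1 + 1·3 + 4·3 = 80
R: 9·1 + 5·0 + 9·2 + 6·3 + 1·0 + 4·1 = 49
S: 9·4 + 5·3 + 9·1 + 6·2 + 1·2 + 4·2 = 82
P: 9·2 + 5·2 + 9·4 + 6·0 + 1·1 + 4·0 = 65
T: 9·0 + 5·4 + 9·0 + 6·4 + 1·4 + 4·4 = 64
S has the highest Borda score (82).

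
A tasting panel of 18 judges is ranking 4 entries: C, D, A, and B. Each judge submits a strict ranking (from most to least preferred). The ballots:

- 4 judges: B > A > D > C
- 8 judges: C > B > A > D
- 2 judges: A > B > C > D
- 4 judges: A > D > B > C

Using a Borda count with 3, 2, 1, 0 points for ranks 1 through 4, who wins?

C: 4·0 + 8·3 + 2·1 + 4·0 = 26
D: 4·1 + 8·0 + 2·0 + 4·2 = 12
A: 4·2 + 8·1 + 2·3 + 4·3 = 34
B: 4·3 + 8·2 + 2·2 + 4·1 = 36
B has the highest Borda score (36).

B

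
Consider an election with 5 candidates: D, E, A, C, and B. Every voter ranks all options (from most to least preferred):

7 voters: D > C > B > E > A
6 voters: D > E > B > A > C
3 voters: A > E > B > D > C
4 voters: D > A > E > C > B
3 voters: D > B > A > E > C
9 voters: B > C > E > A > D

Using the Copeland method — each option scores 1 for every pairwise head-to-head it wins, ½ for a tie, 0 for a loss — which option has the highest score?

D

D: beats E, A, C, and B → score 4.
E: beats A; ties C; loses to D and B → score 1.5.
A: ties C; loses to D, E, and B → score 0.5.
C: ties E and A; loses to D and B → score 1.
B: beats E, A, and C; loses to D → score 3.
D has the best pairwise record.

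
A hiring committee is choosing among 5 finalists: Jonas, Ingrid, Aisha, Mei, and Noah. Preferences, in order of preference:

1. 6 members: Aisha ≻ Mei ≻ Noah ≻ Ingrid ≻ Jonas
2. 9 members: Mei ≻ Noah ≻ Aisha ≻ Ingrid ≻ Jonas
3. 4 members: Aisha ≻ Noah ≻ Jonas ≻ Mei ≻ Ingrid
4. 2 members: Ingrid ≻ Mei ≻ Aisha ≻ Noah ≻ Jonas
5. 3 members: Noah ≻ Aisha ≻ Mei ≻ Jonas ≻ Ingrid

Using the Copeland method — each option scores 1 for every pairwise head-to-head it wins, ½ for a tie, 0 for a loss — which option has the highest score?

Jonas: loses to Ingrid, Aisha, Mei, and Noah → score 0.
Ingrid: beats Jonas; loses to Aisha, Mei, and Noah → score 1.
Aisha: beats Jonas, Ingrid, and Mei; ties Noah → score 3.5.
Mei: beats Jonas, Ingrid, and Noah; loses to Aisha → score 3.
Noah: beats Jonas and Ingrid; ties Aisha; loses to Mei → score 2.5.
Aisha has the best pairwise record.

Aisha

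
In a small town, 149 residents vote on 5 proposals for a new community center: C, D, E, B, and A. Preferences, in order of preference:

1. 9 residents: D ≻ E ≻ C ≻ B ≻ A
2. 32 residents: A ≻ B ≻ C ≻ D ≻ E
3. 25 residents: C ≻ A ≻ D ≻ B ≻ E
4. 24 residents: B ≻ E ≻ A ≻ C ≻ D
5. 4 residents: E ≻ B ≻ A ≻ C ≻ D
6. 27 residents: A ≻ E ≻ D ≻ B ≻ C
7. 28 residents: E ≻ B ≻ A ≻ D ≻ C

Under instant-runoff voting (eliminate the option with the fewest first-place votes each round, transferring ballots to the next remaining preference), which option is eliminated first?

Round 1: C 25, D 9, E 32, B 24, A 59. Eliminate D.

D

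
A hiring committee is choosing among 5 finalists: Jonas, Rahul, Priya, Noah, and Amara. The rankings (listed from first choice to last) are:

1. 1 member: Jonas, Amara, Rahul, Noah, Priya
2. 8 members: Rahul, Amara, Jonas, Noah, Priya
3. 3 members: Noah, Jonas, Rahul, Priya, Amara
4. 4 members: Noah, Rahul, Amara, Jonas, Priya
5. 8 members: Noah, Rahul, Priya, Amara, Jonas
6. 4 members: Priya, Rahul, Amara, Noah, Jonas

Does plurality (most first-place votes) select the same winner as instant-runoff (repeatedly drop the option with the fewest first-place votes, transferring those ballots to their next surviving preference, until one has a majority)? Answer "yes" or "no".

Plurality — first-place votes: Jonas 1, Rahul 8, Priya 4, Noah 15, Amara 0. Winner: Noah.
Instant-runoff — R1 Jonas 1, Rahul 8, Priya 4, Noah 15, Amara 0 (Noah winner). Winner: Noah.
The two methods agree.

yes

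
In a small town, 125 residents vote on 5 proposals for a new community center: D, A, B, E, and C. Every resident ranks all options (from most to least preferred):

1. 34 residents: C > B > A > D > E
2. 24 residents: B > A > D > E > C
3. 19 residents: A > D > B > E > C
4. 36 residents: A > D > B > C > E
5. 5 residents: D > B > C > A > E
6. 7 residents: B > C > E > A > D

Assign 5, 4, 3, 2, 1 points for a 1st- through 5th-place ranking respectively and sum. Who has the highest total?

A

D: 34·2 + 24·3 + 19·4 + 36·4 + 5·5 + 7·1 = 392
A: 34·3 + 24·4 + 19·5 + 36·5 + 5·2 + 7·2 = 497
B: 34·4 + 24·5 + 19·3 + 36·3 + 5·4 + 7·5 = 476
E: 34·1 + 24·2 + 19·2 + 36·1 + 5·1 + 7·3 = 182
C: 34·5 + 24·1 + 19·1 + 36·2 + 5·3 + 7·4 = 328
A has the highest Borda score (497).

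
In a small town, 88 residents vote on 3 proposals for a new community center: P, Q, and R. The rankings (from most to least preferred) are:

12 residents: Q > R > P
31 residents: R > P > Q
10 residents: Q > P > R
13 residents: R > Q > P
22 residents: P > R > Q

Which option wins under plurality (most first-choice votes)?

First-place votes: P 22, Q 22, R 44.
R has the most first-place votes.

R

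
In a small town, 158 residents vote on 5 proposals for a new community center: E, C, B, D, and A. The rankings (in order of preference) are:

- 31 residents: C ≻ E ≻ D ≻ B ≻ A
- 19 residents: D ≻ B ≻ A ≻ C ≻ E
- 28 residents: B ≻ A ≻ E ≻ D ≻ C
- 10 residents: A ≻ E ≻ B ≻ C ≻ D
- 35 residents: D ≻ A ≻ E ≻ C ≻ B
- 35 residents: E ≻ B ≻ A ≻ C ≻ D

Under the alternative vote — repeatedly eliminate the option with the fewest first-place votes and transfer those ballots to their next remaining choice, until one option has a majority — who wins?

E

Round 1: E 35, C 31, B 28, D 54, A 10. Eliminate A.
Round 2: E 45, C 31, B 28, D 54. Eliminate B.
Round 3: E 73, C 31, D 54. Eliminate C.
Round 4: E 104, D 54. E has a majority.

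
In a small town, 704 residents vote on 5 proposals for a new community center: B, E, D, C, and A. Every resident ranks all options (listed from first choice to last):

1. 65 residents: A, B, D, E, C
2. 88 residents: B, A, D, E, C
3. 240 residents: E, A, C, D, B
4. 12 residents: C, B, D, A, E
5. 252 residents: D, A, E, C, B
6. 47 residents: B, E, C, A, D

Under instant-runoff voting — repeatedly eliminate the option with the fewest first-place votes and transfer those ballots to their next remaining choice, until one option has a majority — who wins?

Round 1: B 135, E 240, D 252, C 12, A 65. Eliminate C.
Round 2: B 147, E 240, D 252, A 65. Eliminate A.
Round 3: B 212, E 240, D 252. Eliminate B.
Round 4: E 287, D 417. D has a majority.

D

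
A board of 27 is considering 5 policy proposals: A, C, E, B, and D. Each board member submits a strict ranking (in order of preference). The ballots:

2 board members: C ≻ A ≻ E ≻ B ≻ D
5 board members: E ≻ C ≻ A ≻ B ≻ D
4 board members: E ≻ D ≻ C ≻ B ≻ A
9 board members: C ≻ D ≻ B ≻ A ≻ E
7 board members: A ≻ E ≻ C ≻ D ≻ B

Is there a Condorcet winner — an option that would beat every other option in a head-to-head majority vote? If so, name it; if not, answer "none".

none

Checking pairwise contests:
C beats A 20–7.
E beats C 16–11.
A beats E 18–9.
A beats B 14–13.
A beats D 14–13.
Every option loses at least one head-to-head, so there is no Condorcet winner.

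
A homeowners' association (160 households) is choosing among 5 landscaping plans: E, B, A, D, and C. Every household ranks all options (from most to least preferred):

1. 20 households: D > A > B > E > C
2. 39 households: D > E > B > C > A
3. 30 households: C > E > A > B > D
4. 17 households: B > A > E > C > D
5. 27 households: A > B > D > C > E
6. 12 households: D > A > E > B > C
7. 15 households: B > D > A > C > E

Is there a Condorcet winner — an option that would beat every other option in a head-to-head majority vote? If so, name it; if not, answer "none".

Checking pairwise contests:
A beats E 91–69.
E beats B 81–79.
D beats A 86–74.
B beats D 89–71.
E beats C 88–72.
Every option loses at least one head-to-head, so there is no Condorcet winner.

none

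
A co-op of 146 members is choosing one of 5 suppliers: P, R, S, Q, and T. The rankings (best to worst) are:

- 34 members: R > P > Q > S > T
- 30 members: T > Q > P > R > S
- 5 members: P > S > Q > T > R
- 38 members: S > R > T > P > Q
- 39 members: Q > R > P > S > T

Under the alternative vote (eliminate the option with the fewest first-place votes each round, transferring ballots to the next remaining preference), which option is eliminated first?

P

Round 1: P 5, R 34, S 38, Q 39, T 30. Eliminate P.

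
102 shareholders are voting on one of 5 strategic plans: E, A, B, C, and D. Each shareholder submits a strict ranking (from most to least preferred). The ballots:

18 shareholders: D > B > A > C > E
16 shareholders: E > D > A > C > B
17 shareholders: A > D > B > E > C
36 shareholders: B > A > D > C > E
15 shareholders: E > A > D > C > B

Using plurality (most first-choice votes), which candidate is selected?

First-place votes: E 31, A 17, B 36, C 0, D 18.
B has the most first-place votes.

B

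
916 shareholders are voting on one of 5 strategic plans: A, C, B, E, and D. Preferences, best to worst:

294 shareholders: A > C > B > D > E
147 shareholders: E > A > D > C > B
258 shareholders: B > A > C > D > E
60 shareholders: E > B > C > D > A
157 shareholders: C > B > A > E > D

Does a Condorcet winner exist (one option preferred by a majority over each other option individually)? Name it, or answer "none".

none

Checking pairwise contests:
B beats A 475–441.
A beats C 699–217.
C beats B 598–318.
A beats E 709–207.
A beats D 856–60.
Every option loses at least one head-to-head, so there is no Condorcet winner.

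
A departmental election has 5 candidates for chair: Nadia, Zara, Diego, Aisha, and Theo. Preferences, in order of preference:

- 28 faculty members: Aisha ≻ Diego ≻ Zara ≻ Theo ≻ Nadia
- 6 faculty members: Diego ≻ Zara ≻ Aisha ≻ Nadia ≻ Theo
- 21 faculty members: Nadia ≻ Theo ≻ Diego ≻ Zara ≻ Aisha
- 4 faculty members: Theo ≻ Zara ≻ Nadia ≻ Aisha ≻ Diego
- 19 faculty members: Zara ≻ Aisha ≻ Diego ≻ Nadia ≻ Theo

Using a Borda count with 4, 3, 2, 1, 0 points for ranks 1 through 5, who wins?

Nadia: 28·0 + 6·1 + 21·4 + 4·2 + 19·1 = 117
Zara: 28·2 + 6·3 + 21·1 + 4·3 + 19·4 = 183
Diego: 28·3 + 6·4 + 21·2 + 4·0 + 19·2 = 188
Aisha: 28·4 + 6·2 + 21·0 + 4·1 + 19·3 = 185
Theo: 28·1 + 6·0 + 21·3 + 4·4 + 19·0 = 107
Diego has the highest Borda score (188).

Diego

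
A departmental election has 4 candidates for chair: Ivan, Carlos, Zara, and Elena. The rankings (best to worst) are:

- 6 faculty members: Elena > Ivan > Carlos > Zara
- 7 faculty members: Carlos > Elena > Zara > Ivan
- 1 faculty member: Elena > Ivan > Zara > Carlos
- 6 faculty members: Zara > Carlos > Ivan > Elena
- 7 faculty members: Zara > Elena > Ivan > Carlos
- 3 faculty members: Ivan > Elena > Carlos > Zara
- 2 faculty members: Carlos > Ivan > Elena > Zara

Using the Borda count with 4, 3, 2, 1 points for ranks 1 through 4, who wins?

Ivan: 6·3 + 7·1 + 1·3 + 6·2 + 7·2 + 3·4 + 2·3 = 72
Carlos: 6·2 + 7·4 + 1·1 + 6·3 + 7·1 + 3·2 + 2·4 = 80
Zara: 6·1 + 7·2 + 1·2 + 6·4 + 7·4 + 3·1 + 2·1 = 79
Elena: 6·4 + 7·3 + 1·4 + 6·1 + 7·3 + 3·3 + 2·2 = 89
Elena has the highest Borda score (89).

Elena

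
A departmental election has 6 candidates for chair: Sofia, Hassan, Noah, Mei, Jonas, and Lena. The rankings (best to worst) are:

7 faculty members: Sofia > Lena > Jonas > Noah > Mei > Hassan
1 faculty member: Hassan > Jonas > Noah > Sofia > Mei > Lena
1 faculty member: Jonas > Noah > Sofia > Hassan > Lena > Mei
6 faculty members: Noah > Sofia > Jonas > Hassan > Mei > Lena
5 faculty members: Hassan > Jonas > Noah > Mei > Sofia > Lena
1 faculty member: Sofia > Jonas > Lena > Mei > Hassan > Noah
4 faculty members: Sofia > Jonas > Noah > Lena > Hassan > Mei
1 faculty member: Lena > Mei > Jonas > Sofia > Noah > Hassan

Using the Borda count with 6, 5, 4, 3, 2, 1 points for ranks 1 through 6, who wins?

Sofia

Sofia: 7·6 + 1·3 + 1·4 + 6·5 + 5·2 + 1·6 + 4·6 + 1·3 = 122
Hassan: 7·1 + 1·6 + 1·3 + 6·3 + 5·6 + 1·2 + 4·2 + 1·1 = 75
Noah: 7·3 + 1·4 + 1·5 + 6·6 + 5·4 + 1·1 + 4·4 + 1·2 = 105
Mei: 7·2 + 1·2 + 1·1 + 6·2 + 5·3 + 1·3 + 4·1 + 1·5 = 56
Jonas: 7·4 + 1·5 + 1·6 + 6·4 + 5·5 + 1·5 + 4·5 + 1·4 = 117
Lena: 7·5 + 1·1 + 1·2 + 6·1 + 5·1 + 1·4 + 4·3 + 1·6 = 71
Sofia has the highest Borda score (122).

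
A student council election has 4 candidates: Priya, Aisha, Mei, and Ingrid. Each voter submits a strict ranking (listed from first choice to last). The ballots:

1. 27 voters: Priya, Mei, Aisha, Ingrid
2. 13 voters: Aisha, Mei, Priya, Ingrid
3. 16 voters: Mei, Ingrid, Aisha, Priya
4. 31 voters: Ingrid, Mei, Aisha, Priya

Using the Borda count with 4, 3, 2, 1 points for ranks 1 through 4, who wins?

Priya: 27·4 + 13·2 + 16·1 + 31·1 = 181
Aisha: 27·2 + 13·4 + 16·2 + 31·2 = 200
Mei: 27·3 + 13·3 + 16·4 + 31·3 = 277
Ingrid: 27·1 + 13·1 + 16·3 + 31·4 = 212
Mei has the highest Borda score (277).

Mei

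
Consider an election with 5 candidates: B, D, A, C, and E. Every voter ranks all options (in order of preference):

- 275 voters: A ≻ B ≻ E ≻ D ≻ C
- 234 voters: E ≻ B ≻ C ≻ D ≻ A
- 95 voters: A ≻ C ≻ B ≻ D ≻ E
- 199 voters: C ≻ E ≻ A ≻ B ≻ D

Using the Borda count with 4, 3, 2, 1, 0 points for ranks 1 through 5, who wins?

E

B: 275·3 + 234·3 + 95·2 + 199·1 = 1916
D: 275·1 + 234·1 + 95·1 + 199·0 = 604
A: 275·4 + 234·0 + 95·4 + 199·2 = 1878
C: 275·0 + 234·2 + 95·3 + 199·4 = 1549
E: 275·2 + 234·4 + 95·0 + 199·3 = 2083
E has the highest Borda score (2083).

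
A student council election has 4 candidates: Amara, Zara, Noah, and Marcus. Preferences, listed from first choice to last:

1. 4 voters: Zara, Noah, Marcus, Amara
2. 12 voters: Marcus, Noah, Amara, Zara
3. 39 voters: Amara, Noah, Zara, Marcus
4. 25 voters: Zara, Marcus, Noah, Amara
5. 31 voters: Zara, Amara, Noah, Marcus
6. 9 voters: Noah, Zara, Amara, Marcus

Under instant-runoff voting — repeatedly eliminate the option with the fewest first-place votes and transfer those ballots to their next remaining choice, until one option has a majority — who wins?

Zara

Round 1: Amara 39, Zara 60, Noah 9, Marcus 12. Eliminate Noah.
Round 2: Amara 39, Zara 69, Marcus 12. Zara has a majority.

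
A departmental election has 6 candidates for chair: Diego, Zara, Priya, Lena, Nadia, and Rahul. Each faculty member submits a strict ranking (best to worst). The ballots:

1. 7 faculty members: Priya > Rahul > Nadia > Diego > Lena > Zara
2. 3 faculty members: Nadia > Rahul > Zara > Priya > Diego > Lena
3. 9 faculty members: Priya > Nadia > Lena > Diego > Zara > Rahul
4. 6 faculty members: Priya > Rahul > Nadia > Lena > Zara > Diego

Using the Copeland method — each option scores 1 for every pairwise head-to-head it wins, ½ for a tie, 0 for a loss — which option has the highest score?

Diego: beats Zara; loses to Priya, Lena, Nadia, and Rahul → score 1.
Zara: loses to Diego, Priya, Lena, Nadia, and Rahul → score 0.
Priya: beats Diego, Zara, Lena, Nadia, and Rahul → score 5.
Lena: beats Diego and Zara; loses to Priya, Nadia, and Rahul → score 2.
Nadia: beats Diego, Zara, and Lena; loses to Priya and Rahul → score 3.
Rahul: beats Diego, Zara, Lena, and Nadia; loses to Priya → score 4.
Priya has the best pairwise record.

Priya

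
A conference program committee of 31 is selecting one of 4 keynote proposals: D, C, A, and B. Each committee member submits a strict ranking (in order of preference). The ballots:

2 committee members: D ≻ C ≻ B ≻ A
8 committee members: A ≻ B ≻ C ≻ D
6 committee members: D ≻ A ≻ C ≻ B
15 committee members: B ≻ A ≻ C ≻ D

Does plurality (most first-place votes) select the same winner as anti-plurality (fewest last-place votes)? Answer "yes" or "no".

Plurality — first-place votes: D 8, C 0, A 8, B 15. Winner: B.
Anti-plurality — last-place votes: D 23, C 0, A 2, B 6. Winner: C.
The two methods disagree.

no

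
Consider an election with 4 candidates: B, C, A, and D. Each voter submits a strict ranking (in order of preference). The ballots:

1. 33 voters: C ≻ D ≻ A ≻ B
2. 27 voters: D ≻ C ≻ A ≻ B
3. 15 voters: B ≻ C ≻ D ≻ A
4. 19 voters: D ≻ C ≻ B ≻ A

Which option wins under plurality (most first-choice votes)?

D

First-place votes: B 15, C 33, A 0, D 46.
D has the most first-place votes.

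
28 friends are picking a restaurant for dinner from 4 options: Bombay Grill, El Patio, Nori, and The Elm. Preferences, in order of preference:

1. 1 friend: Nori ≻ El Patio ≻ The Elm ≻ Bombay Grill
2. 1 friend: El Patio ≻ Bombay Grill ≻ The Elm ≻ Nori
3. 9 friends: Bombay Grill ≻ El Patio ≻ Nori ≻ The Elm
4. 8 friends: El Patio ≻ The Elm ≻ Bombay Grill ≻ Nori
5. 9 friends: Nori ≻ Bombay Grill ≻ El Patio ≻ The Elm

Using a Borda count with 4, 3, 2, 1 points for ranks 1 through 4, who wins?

Bombay Grill: 1·1 + 1·3 + 9·4 + 8·2 + 9·3 = 83
El Patio: 1·3 + 1·4 + 9·3 + 8·4 + 9·2 = 84
Nori: 1·4 + 1·1 + 9·2 + 8·1 + 9·4 = 67
The Elm: 1·2 + 1·2 + 9·1 + 8·3 + 9·1 = 46
El Patio has the highest Borda score (84).

El Patio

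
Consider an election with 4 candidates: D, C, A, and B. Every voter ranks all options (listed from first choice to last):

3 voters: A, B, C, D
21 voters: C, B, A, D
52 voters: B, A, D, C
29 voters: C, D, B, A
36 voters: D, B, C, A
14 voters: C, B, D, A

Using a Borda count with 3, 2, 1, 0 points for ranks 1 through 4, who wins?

B

D: 3·0 + 21·0 + 52·1 + 29·2 + 36·3 + 14·1 = 232
C: 3·1 + 21·3 + 52·0 + 29·3 + 36·1 + 14·3 = 231
A: 3·3 + 21·1 + 52·2 + 29·0 + 36·0 + 14·0 = 134
B: 3·2 + 21·2 + 52·3 + 29·1 + 36·2 + 14·2 = 333
B has the highest Borda score (333).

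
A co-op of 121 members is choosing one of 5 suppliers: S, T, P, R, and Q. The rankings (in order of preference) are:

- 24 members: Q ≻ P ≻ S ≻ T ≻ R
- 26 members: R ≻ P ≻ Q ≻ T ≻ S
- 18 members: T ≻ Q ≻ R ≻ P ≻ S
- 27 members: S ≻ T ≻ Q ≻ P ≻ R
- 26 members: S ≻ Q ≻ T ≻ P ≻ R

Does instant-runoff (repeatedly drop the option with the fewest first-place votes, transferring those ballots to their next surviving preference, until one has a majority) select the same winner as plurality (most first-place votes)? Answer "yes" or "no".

Instant-runoff — R1 S 53, T 18, P 0, R 26, Q 24 (P out); R2 S 53, T 18, R 26, Q 24 (T out); R3 S 53, R 26, Q 42 (R out); R4 S 53, Q 68 (Q winner). Winner: Q.
Plurality — first-place votes: S 53, T 18, P 0, R 26, Q 24. Winner: S.
The two methods disagree.

no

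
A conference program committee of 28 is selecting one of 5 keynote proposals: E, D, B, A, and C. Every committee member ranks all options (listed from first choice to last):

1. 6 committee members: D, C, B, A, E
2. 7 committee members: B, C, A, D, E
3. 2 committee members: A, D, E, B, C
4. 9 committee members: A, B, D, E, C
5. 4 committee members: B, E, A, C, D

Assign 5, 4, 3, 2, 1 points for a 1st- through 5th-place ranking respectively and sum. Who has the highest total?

E: 6·1 + 7·1 + 2·3 + 9·2 + 4·4 = 53
D: 6·5 + 7·2 + 2·4 + 9·3 + 4·1 = 83
B: 6·3 + 7·5 + 2·2 + 9·4 + 4·5 = 113
A: 6·2 + 7·3 + 2·5 + 9·5 + 4·3 = 100
C: 6·4 + 7·4 + 2·1 + 9·1 + 4·2 = 71
B has the highest Borda score (113).

B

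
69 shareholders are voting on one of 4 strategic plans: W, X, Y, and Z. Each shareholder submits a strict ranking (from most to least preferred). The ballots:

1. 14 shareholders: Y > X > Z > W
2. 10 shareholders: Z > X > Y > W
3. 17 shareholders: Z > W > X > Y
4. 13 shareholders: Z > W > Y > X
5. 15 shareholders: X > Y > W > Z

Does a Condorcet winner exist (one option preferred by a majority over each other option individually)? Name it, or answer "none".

Z

Z vs W: 54–15 for Z.
Z vs X: 40–29 for Z.
Z vs Y: 40–29 for Z.
Z beats every other option head-to-head.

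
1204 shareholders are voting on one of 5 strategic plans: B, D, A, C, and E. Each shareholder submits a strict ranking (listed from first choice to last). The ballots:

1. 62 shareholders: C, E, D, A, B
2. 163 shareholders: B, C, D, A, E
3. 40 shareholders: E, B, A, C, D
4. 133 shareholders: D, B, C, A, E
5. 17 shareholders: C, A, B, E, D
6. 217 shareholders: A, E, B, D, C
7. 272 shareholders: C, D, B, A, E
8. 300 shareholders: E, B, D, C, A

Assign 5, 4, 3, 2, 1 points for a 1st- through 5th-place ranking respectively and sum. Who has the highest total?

B: 62·1 + 163·5 + 40·4 + 133·4 + 17·3 + 217·3 + 272·3 + 300·4 = 4287
D: 62·3 + 163·3 + 40·1 + 133·5 + 17·1 + 217·2 + 272·4 + 300·3 = 3819
A: 62·2 + 163·2 + 40·3 + 133·2 + 17·4 + 217·5 + 272·2 + 300·1 = 2833
C: 62·5 + 163·4 + 40·2 + 133·3 + 17·5 + 217·1 + 272·5 + 300·2 = 3703
E: 62·4 + 163·1 + 40·5 + 133·1 + 17·2 + 217·4 + 272·1 + 300·5 = 3418
B has the highest Borda score (4287).

B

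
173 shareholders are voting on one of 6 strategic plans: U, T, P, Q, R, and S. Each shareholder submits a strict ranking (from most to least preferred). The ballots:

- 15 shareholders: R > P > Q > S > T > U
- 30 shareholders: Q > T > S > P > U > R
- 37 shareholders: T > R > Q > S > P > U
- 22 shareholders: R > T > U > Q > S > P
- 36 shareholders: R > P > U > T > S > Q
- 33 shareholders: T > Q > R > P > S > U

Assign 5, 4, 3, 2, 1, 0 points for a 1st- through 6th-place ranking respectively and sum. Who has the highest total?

U: 15·0 + 30·1 + 37·0 + 22·3 + 36·3 + 33·0 = 204
T: 15·1 + 30·4 + 37·5 + 22·4 + 36·2 + 33·5 = 645
P: 15·4 + 30·2 + 37·1 + 22·0 + 36·4 + 33·2 = 367
Q: 15·3 + 30·5 + 37·3 + 22·2 + 36·0 + 33·4 = 482
R: 15·5 + 30·0 + 37·4 + 22·5 + 36·5 + 33·3 = 612
S: 15·2 + 30·3 + 37·2 + 22·1 + 36·1 + 33·1 = 285
T has the highest Borda score (645).

T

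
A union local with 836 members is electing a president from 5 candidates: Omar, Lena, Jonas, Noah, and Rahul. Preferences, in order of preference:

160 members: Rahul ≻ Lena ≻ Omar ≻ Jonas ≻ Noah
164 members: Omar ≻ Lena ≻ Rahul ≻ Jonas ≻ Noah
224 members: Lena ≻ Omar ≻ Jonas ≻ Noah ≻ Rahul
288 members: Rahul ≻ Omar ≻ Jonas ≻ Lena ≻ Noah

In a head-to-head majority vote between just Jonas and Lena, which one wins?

Lena

Voters preferring Jonas to Lena: 288; preferring Lena to Jonas: 548.
Lena wins the head-to-head.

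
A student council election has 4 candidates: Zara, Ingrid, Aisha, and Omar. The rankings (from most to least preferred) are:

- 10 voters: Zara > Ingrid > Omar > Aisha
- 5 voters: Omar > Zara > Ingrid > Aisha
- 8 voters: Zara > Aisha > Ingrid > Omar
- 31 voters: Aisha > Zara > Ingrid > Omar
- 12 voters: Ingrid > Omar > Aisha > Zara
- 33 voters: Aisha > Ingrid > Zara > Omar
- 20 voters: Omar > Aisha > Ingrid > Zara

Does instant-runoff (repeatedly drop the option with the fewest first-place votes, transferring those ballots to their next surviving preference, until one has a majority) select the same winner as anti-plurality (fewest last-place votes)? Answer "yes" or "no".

no

Instant-runoff — R1 Zara 18, Ingrid 12, Aisha 64, Omar 25 (Aisha winner). Winner: Aisha.
Anti-plurality — last-place votes: Zara 32, Ingrid 0, Aisha 15, Omar 72. Winner: Ingrid.
The two methods disagree.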